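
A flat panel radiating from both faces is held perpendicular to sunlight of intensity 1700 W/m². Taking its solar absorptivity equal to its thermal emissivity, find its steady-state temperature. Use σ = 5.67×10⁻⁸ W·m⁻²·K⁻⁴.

Absorbed flux αS = emitted flux 2εσT⁴ per unit area; with α = ε this gives T = (S/2σ)^(1/4).
T = (1700 / (2 × 5.67×10⁻⁸))^(1/4) = (1.50×10^10)^(1/4).
T = 350 K.

T ≈ 350 K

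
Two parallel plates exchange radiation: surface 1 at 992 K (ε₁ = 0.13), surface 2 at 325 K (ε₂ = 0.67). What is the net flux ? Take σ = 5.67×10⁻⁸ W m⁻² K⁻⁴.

q ≈ 6630 W/m²

For two large parallel gray plates, q = σ(T₁⁴ − T₂⁴) / (1/ε₁ + 1/ε₂ − 1).
1/ε₁ + 1/ε₂ − 1 = 1/0.13 + 1/0.67 − 1 = 8.185.
T₁⁴ − T₂⁴ = 9.68×10^11 − 1.12×10^10 = 9.57×10^11 K⁴.
q = 5.67×10⁻⁸ × 9.57×10^11 / 8.185 = 6630 W/m².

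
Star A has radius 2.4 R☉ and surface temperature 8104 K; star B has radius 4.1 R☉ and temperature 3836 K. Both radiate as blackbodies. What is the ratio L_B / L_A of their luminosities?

L = 4πR²σT⁴ ∝ R²T⁴, so L_B/L_A = (4.1/2.4)² × (3836/8104)⁴ = 2.92 × 0.0502 = 0.147.

L_B/L_A ≈ 0.147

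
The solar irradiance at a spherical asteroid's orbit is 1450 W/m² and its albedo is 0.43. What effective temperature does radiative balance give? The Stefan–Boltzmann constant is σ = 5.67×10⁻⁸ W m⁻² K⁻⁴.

T ≈ 246 K

Power absorbed = (1−a)S·πR²; power emitted = 4πR²σT⁴. Equating and cancelling πR²:
T = ((1−a)S / 4σ)^(1/4) = (827 / (4 × 5.67×10⁻⁸))^(1/4) = (3.64×10^9)^(1/4).
T = 246 K.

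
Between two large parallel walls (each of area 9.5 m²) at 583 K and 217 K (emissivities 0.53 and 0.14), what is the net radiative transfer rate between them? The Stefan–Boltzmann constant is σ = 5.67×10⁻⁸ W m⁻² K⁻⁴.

Q ≈ 7600 W

For two large parallel gray plates, q = σ(T₁⁴ − T₂⁴) / (1/ε₁ + 1/ε₂ − 1).
1/ε₁ + 1/ε₂ − 1 = 1/0.53 + 1/0.14 − 1 = 8.030.
T₁⁴ − T₂⁴ = 1.16×10^11 − 2.22×10^9 = 1.13×10^11 K⁴.
q = 5.67×10⁻⁸ × 1.13×10^11 / 8.030 = 800 W/m².
Q = q·A = 800 × 9.5 = 7600 W.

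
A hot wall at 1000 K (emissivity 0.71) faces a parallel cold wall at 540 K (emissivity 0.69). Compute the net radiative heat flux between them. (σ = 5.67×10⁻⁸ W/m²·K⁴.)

q ≈ 27900 W/m²

For two large parallel gray plates, q = σ(T₁⁴ − T₂⁴) / (1/ε₁ + 1/ε₂ − 1).
1/ε₁ + 1/ε₂ − 1 = 1/0.71 + 1/0.69 − 1 = 1.858.
T₁⁴ − T₂⁴ = 1.00×10^12 − 8.50×10^10 = 9.15×10^11 K⁴.
q = 5.67×10⁻⁸ × 9.15×10^11 / 1.858 = 27900 W/m².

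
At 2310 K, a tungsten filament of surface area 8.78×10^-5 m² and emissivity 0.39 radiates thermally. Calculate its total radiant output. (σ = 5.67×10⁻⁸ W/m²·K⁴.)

P = εσAT⁴ = 0.39 × 5.67×10⁻⁸ × 8.78×10^-5 × (2310)⁴ = 0.39 × 5.67×10⁻⁸ × 8.78×10^-5 × 2.85×10^13.
P = 55.3 W.

P ≈ 55.3 W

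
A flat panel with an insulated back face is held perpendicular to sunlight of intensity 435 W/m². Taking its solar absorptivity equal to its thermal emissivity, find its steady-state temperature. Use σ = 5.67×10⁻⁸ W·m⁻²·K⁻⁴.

T ≈ 296 K

Absorbed flux αS = emitted flux εσT⁴ (one radiating face); with α = ε, T = (S/σ)^(1/4).
T = (435 / 5.67×10⁻⁸)^(1/4) = (7.67×10^9)^(1/4).
T = 296 K.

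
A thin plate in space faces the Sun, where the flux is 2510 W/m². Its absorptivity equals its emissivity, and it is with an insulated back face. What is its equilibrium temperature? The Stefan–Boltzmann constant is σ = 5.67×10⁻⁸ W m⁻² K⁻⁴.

T ≈ 459 K

Absorbed flux αS = emitted flux εσT⁴ (one radiating face); with α = ε, T = (S/σ)^(1/4).
T = (2510 / 5.67×10⁻⁸)^(1/4) = (4.43×10^10)^(1/4).
T = 459 K.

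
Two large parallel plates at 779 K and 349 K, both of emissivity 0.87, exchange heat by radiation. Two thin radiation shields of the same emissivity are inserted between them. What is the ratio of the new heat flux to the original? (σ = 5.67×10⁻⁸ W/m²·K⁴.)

ratio ≈ 0.333

With N identical shields there are N+1 = 3 gaps in series, each with the same radiative resistance, so the flux falls to 1/(N+1) of its unshielded value.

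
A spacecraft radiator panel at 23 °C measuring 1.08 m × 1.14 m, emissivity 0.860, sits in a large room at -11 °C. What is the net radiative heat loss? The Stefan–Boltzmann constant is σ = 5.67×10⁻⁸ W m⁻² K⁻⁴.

A = 1.08 × 1.14 = 1.23 m².
Convert: 23 °C = 296 K; -11 °C = 262 K.
Q = εσA(T⁴ − T_s⁴). T⁴ − T_s⁴ = (296)⁴ − (262)⁴ = 7.68×10^9 − 4.71×10^9 = 2.96×10^9 K⁴.
Q = 0.860 × 5.67×10⁻⁸ × 1.23 × 2.96×10^9 = 178 W.

Q ≈ 178 W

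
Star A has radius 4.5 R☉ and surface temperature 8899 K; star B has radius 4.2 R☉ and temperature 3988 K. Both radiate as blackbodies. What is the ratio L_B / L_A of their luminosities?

L = 4πR²σT⁴ ∝ R²T⁴, so L_B/L_A = (4.2/4.5)² × (3988/8899)⁴ = 0.871 × 0.0403 = 0.0351.

L_B/L_A ≈ 0.0351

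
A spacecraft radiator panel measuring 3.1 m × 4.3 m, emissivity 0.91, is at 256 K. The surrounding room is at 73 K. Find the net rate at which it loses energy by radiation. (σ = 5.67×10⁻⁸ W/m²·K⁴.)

A = 3.1 × 4.3 = 13.3 m².
Q = εσA(T⁴ − T_s⁴). T⁴ − T_s⁴ = (256)⁴ − (73)⁴ = 4.29×10^9 − 2.84×10^7 = 4.27×10^9 K⁴.
Q = 0.91 × 5.67×10⁻⁸ × 13.3 × 4.27×10^9 = 2930 W.

Q ≈ 2930 W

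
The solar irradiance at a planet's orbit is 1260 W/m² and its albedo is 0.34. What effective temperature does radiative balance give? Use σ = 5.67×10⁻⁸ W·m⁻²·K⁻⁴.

Power absorbed = (1−a)S·πR²; power emitted = 4πR²σT⁴. Equating and cancelling πR²:
T = ((1−a)S / 4σ)^(1/4) = (832 / (4 × 5.67×10⁻⁸))^(1/4) = (3.67×10^9)^(1/4).
T = 246 K.

T ≈ 246 K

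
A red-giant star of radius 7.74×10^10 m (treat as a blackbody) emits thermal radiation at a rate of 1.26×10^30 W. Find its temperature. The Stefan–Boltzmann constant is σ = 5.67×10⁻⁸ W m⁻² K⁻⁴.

A = 4πr² = 4π × (7.74×10^10)² = 7.53×10^22 m².
From P = σAT⁴, T = (P / σA)^(1/4) = (1.26×10^30 / (5.67×10⁻⁸ × 7.53×10^22))^(1/4).
T = (2.95×10^14)^(1/4) = 4140 K.

T ≈ 4140 K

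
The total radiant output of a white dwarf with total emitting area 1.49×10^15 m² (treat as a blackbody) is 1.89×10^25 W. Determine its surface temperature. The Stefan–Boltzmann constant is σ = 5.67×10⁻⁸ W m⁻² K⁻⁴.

From P = σAT⁴, T = (P / σA)^(1/4) = (1.89×10^25 / (5.67×10⁻⁸ × 1.49×10^15))^(1/4).
T = (2.24×10^17)^(1/4) = 21700 K.

T ≈ 21700 K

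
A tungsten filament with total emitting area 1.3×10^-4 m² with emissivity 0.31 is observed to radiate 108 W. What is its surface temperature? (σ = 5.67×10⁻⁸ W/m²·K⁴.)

T ≈ 2620 K

From P = εσAT⁴, T = (P / εσA)^(1/4) = (108 / (0.31 × 5.67×10⁻⁸ × 1.30×10^-4))^(1/4).
T = (4.73×10^13)^(1/4) = 2620 K.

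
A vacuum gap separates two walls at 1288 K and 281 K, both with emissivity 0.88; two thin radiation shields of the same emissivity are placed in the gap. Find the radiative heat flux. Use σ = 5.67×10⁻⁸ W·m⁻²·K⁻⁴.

Each of the 3 gaps contributes resistance (2/ε − 1) = 2/0.88 − 1 = 1.273; total = 3.818.
q = σ(T₁⁴ − T₂⁴) / 3.818 = 5.67×10⁻⁸ × 2.75×10^12 / 3.818 = 40800 W/m².

q ≈ 40800 W/m²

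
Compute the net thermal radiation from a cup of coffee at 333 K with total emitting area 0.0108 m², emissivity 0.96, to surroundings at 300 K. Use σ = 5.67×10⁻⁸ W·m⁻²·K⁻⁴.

Q ≈ 2.47 W

Q = εσA(T⁴ − T_s⁴). T⁴ − T_s⁴ = (333)⁴ − (300)⁴ = 1.23×10^10 − 8.10×10^9 = 4.20×10^9 K⁴.
Q = 0.96 × 5.67×10⁻⁸ × 0.0108 × 4.20×10^9 = 2.47 W.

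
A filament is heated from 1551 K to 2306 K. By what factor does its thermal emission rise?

ratio ≈ 4.89

P ∝ T⁴, so the ratio is (2306/1551)⁴ = (1.487)⁴ = 4.89.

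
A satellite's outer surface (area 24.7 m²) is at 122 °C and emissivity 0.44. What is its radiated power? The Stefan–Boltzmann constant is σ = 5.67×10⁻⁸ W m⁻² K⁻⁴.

122 °C = 395 K.
Stefan–Boltzmann: P = εσAT⁴ = 0.44 × 5.67×10⁻⁸ × 24.7 × (395)⁴ = 0.44 × 5.67×10⁻⁸ × 24.7 × 2.43×10^10.
P = 15000 W.

P ≈ 15000 W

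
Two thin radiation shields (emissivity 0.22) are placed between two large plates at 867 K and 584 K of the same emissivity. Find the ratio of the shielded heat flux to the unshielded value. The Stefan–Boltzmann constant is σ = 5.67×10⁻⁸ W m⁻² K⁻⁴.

With N identical shields there are N+1 = 3 gaps in series, each with the same radiative resistance, so the flux falls to 1/(N+1) of its unshielded value.

ratio ≈ 0.333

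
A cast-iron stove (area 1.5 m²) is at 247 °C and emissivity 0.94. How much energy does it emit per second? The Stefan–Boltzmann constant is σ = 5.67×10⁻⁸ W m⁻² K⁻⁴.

P ≈ 5850 W

247 °C = 520 K.
P = εσAT⁴ = 0.94 × 5.67×10⁻⁸ × 1.50 × (520)⁴ = 0.94 × 5.67×10⁻⁸ × 1.50 × 7.31×10^10.
P = 5850 W.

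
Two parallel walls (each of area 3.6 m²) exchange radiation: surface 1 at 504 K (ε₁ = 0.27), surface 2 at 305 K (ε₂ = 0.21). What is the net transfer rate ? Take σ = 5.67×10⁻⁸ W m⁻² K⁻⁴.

For two large parallel gray plates, q = σ(T₁⁴ − T₂⁴) / (1/ε₁ + 1/ε₂ − 1).
1/ε₁ + 1/ε₂ − 1 = 1/0.27 + 1/0.21 − 1 = 7.466.
T₁⁴ − T₂⁴ = 6.45×10^10 − 8.65×10^9 = 5.59×10^10 K⁴.
q = 5.67×10⁻⁸ × 5.59×10^10 / 7.466 = 424 W/m².
Q = q·A = 424 × 3.6 = 1530 W.

Q ≈ 1530 W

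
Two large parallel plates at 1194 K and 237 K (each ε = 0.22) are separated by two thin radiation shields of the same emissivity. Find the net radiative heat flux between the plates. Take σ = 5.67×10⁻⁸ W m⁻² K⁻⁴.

Each of the 3 gaps contributes resistance (2/ε − 1) = 2/0.22 − 1 = 8.091; total = 24.27.
q = σ(T₁⁴ − T₂⁴) / 24.27 = 5.67×10⁻⁸ × 2.03×10^12 / 24.27 = 4740 W/m².

q ≈ 4740 W/m²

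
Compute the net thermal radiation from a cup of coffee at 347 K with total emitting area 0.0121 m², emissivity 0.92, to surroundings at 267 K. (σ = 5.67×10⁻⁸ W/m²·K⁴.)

Q = εσA(T⁴ − T_s⁴). T⁴ − T_s⁴ = (347)⁴ − (267)⁴ = 1.45×10^10 − 5.08×10^9 = 9.42×10^9 K⁴.
Q = 0.92 × 5.67×10⁻⁸ × 0.0121 × 9.42×10^9 = 5.94 W.

Q ≈ 5.94 W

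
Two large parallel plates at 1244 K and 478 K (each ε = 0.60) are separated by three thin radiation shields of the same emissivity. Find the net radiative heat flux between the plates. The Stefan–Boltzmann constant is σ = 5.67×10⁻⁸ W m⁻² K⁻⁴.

q ≈ 14200 W/m²

Each of the 4 gaps contributes resistance (2/ε − 1) = 2/0.60 − 1 = 2.333; total = 9.333.
q = σ(T₁⁴ − T₂⁴) / 9.333 = 5.67×10⁻⁸ × 2.34×10^12 / 9.333 = 14200 W/m².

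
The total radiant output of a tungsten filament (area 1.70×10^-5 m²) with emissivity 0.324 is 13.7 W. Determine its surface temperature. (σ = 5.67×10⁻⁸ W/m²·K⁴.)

From P = εσAT⁴, T = (P / εσA)^(1/4) = (13.7 / (0.324 × 5.67×10⁻⁸ × 1.70×10^-5))^(1/4).
T = (4.39×10^13)^(1/4) = 2570 K.

T ≈ 2570 K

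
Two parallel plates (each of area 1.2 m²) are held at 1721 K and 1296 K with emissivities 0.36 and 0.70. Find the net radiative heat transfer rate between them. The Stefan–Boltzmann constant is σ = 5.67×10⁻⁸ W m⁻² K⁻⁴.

For two large parallel gray plates, q = σ(T₁⁴ − T₂⁴) / (1/ε₁ + 1/ε₂ − 1).
1/ε₁ + 1/ε₂ − 1 = 1/0.36 + 1/0.70 − 1 = 3.206.
T₁⁴ − T₂⁴ = 8.77×10^12 − 2.82×10^12 = 5.95×10^12 K⁴.
q = 5.67×10⁻⁸ × 5.95×10^12 / 3.206 = 1.05×10^5 W/m².
Q = q·A = 1.05×10^5 × 1.2 = 1.26×10^5 W.

Q ≈ 1.26×10^5 W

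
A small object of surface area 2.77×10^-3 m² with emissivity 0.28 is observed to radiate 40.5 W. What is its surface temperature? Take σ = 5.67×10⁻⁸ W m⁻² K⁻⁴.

T ≈ 980 K

From P = εσAT⁴, T = (P / εσA)^(1/4) = (40.5 / (0.28 × 5.67×10⁻⁸ × 2.77×10^-3))^(1/4).
T = (9.21×10^11)^(1/4) = 980 K.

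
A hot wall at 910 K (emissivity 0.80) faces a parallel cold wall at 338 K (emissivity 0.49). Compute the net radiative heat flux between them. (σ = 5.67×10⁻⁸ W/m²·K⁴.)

q ≈ 16600 W/m²

For two large parallel gray plates, q = σ(T₁⁴ − T₂⁴) / (1/ε₁ + 1/ε₂ − 1).
1/ε₁ + 1/ε₂ − 1 = 1/0.80 + 1/0.49 − 1 = 2.291.
T₁⁴ − T₂⁴ = 6.86×10^11 − 1.31×10^10 = 6.73×10^11 K⁴.
q = 5.67×10⁻⁸ × 6.73×10^11 / 2.291 = 16600 W/m².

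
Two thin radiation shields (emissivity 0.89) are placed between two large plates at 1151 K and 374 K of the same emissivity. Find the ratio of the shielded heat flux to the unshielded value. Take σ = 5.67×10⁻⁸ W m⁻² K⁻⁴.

ratio ≈ 0.333

With N identical shields there are N+1 = 3 gaps in series, each with the same radiative resistance, so the flux falls to 1/(N+1) of its unshielded value.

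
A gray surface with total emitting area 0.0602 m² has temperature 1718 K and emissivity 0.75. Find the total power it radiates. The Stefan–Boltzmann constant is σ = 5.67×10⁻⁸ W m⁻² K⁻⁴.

P ≈ 22300 W

P = εσAT⁴ = 0.75 × 5.67×10⁻⁸ × 0.0602 × (1718)⁴ = 0.75 × 5.67×10⁻⁸ × 0.0602 × 8.71×10^12.
P = 22300 W.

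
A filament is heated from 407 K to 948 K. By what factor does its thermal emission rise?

P ∝ T⁴, so the ratio is (948/407)⁴ = (2.329)⁴ = 29.4.

ratio ≈ 29.4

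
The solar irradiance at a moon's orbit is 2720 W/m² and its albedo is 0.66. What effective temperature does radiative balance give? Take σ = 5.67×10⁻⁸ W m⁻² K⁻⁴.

T ≈ 253 K

Power absorbed = (1−a)S·πR²; power emitted = 4πR²σT⁴. Equating and cancelling πR²:
T = ((1−a)S / 4σ)^(1/4) = (925 / (4 × 5.67×10⁻⁸))^(1/4) = (4.08×10^9)^(1/4).
T = 253 K.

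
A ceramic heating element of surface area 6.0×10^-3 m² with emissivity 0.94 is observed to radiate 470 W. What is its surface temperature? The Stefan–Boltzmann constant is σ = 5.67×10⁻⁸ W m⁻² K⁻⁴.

T ≈ 1100 K

From P = εσAT⁴, T = (P / εσA)^(1/4) = (470 / (0.94 × 5.67×10⁻⁸ × 6.00×10^-3))^(1/4).
T = (1.47×10^12)^(1/4) = 1100 K.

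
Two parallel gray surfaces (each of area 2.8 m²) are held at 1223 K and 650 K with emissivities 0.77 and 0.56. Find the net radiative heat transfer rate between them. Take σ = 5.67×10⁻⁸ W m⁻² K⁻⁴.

For two large parallel gray plates, q = σ(T₁⁴ − T₂⁴) / (1/ε₁ + 1/ε₂ − 1).
1/ε₁ + 1/ε₂ − 1 = 1/0.77 + 1/0.56 − 1 = 2.084.
T₁⁴ − T₂⁴ = 2.24×10^12 − 1.79×10^11 = 2.06×10^12 K⁴.
q = 5.67×10⁻⁸ × 2.06×10^12 / 2.084 = 56000 W/m².
Q = q·A = 56000 × 2.8 = 1.57×10^5 W.

Q ≈ 1.57×10^5 W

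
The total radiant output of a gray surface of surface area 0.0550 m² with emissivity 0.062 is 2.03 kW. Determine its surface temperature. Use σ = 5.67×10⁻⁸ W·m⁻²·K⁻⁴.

From P = εσAT⁴, T = (P / εσA)^(1/4) = (2030 / (0.062 × 5.67×10⁻⁸ × 0.0550))^(1/4).
T = (1.05×10^13)^(1/4) = 1800 K.

T ≈ 1800 K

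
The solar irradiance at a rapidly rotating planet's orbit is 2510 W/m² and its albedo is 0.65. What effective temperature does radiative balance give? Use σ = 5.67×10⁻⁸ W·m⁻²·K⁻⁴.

T ≈ 249 K

Power absorbed = (1−a)S·πR²; power emitted = 4πR²σT⁴. Equating and cancelling πR²:
T = ((1−a)S / 4σ)^(1/4) = (878 / (4 × 5.67×10⁻⁸))^(1/4) = (3.87×10^9)^(1/4).
T = 249 K.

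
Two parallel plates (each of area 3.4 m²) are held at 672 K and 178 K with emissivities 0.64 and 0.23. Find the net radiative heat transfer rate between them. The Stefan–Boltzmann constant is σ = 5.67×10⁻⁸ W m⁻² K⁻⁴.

For two large parallel gray plates, q = σ(T₁⁴ − T₂⁴) / (1/ε₁ + 1/ε₂ − 1).
1/ε₁ + 1/ε₂ − 1 = 1/0.64 + 1/0.23 − 1 = 4.910.
T₁⁴ − T₂⁴ = 2.04×10^11 − 1.00×10^9 = 2.03×10^11 K⁴.
q = 5.67×10⁻⁸ × 2.03×10^11 / 4.910 = 2340 W/m².
Q = q·A = 2340 × 3.4 = 7970 W.

Q ≈ 7970 W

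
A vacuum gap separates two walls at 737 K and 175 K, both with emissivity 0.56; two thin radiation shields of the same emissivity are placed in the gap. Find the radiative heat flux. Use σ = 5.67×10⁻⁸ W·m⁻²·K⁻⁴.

q ≈ 2160 W/m²

Each of the 3 gaps contributes resistance (2/ε − 1) = 2/0.56 − 1 = 2.571; total = 7.714.
q = σ(T₁⁴ − T₂⁴) / 7.714 = 5.67×10⁻⁸ × 2.94×10^11 / 7.714 = 2160 W/m².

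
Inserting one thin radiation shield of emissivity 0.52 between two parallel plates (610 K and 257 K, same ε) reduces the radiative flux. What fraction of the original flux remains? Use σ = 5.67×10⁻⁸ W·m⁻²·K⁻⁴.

With N identical shields there are N+1 = 2 gaps in series, each with the same radiative resistance, so the flux falls to 1/(N+1) of its unshielded value.

ratio ≈ 0.500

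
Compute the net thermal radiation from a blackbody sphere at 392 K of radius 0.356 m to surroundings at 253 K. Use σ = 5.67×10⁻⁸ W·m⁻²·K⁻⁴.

Q ≈ 1760 W

A = 4πr² = 4π × (0.356)² = 1.59 m².
Q = σA(T⁴ − T_s⁴). T⁴ − T_s⁴ = (392)⁴ − (253)⁴ = 2.36×10^10 − 4.10×10^9 = 1.95×10^10 K⁴.
Q = 5.67×10⁻⁸ × 1.59 × 1.95×10^10 = 1760 W.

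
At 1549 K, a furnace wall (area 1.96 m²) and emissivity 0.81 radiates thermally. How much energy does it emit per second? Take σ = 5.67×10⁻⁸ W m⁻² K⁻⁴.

P ≈ 5.18×10^5 W

P = εσAT⁴ = 0.81 × 5.67×10⁻⁸ × 1.96 × (1549)⁴ = 0.81 × 5.67×10⁻⁸ × 1.96 × 5.76×10^12.
P = 5.18×10^5 W.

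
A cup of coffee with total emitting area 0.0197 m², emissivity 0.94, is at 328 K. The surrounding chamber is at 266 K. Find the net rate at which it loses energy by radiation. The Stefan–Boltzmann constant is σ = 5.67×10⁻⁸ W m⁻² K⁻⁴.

Q ≈ 6.90 W

Q = εσA(T⁴ − T_s⁴). T⁴ − T_s⁴ = (328)⁴ − (266)⁴ = 1.16×10^10 − 5.01×10^9 = 6.57×10^9 K⁴.
Q = 0.94 × 5.67×10⁻⁸ × 0.0197 × 6.57×10^9 = 6.90 W.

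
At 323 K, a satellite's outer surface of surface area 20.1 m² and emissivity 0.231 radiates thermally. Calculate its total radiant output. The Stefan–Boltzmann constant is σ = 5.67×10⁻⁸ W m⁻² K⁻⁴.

P ≈ 2870 W

P = εσAT⁴ = 0.231 × 5.67×10⁻⁸ × 20.1 × (323)⁴ = 0.231 × 5.67×10⁻⁸ × 20.1 × 1.09×10^10.
P = 2870 W.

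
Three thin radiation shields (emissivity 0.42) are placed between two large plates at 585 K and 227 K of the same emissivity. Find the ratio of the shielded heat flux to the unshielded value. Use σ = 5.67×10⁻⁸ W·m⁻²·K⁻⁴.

With N identical shields there are N+1 = 4 gaps in series, each with the same radiative resistance, so the flux falls to 1/(N+1) of its unshielded value.

ratio ≈ 0.250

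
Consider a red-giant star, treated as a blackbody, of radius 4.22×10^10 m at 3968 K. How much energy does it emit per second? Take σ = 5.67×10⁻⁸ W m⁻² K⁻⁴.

A = 4πr² = 4π × (4.22×10^10)² = 2.24×10^22 m².
P = σAT⁴ = 5.67×10⁻⁸ × 2.24×10^22 × (3968)⁴ = 5.67×10⁻⁸ × 2.24×10^22 × 2.48×10^14.
P = 3.15×10^29 W.

P ≈ 3.15×10^29 W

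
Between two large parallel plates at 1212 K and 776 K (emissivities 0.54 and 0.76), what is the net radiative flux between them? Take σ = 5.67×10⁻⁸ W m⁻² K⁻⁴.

q ≈ 47000 W/m²

For two large parallel gray plates, q = σ(T₁⁴ − T₂⁴) / (1/ε₁ + 1/ε₂ − 1).
1/ε₁ + 1/ε₂ − 1 = 1/0.54 + 1/0.76 − 1 = 2.168.
T₁⁴ − T₂⁴ = 2.16×10^12 − 3.63×10^11 = 1.80×10^12 K⁴.
q = 5.67×10⁻⁸ × 1.80×10^12 / 2.168 = 47000 W/m².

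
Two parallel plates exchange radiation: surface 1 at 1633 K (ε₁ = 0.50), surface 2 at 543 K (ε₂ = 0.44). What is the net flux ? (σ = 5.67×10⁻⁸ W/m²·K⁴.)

q ≈ 1.22×10^5 W/m²

For two large parallel gray plates, q = σ(T₁⁴ − T₂⁴) / (1/ε₁ + 1/ε₂ − 1).
1/ε₁ + 1/ε₂ − 1 = 1/0.50 + 1/0.44 − 1 = 3.273.
T₁⁴ − T₂⁴ = 7.11×10^12 − 8.69×10^10 = 7.02×10^12 K⁴.
q = 5.67×10⁻⁸ × 7.02×10^12 / 3.273 = 1.22×10^5 W/m².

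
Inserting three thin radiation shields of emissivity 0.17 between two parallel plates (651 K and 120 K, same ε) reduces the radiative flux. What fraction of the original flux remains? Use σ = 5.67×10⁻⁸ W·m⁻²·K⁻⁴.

ratio ≈ 0.250

With N identical shields there are N+1 = 4 gaps in series, each with the same radiative resistance, so the flux falls to 1/(N+1) of its unshielded value.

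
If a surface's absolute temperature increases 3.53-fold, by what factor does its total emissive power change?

factor ≈ 155

P ∝ T⁴, so the power scales as (3.53)⁴ = 155.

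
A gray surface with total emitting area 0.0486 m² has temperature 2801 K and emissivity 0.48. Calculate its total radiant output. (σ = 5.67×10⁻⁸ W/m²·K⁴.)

P ≈ 81400 W

Stefan–Boltzmann: P = εσAT⁴ = 0.48 × 5.67×10⁻⁸ × 0.0486 × (2801)⁴ = 0.48 × 5.67×10⁻⁸ × 0.0486 × 6.16×10^13.
P = 81400 W.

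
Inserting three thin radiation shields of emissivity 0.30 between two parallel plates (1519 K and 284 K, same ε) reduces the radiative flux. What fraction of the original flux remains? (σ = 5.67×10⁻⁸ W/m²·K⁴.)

With N identical shields there are N+1 = 4 gaps in series, each with the same radiative resistance, so the flux falls to 1/(N+1) of its unshielded value.

ratio ≈ 0.250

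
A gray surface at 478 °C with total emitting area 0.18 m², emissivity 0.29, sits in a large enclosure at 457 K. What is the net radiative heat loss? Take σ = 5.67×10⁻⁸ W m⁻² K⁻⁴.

Q ≈ 812 W

Convert: 478 °C = 751 K.
Q = εσA(T⁴ − T_s⁴). T⁴ − T_s⁴ = (751)⁴ − (457)⁴ = 3.18×10^11 − 4.36×10^10 = 2.74×10^11 K⁴.
Q = 0.29 × 5.67×10⁻⁸ × 0.180 × 2.74×10^11 = 812 W.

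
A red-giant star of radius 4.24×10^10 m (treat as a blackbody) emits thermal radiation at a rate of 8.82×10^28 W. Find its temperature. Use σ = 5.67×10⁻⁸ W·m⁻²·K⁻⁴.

T ≈ 2880 K

A = 4πr² = 4π × (4.24×10^10)² = 2.26×10^22 m².
From P = σAT⁴, T = (P / σA)^(1/4) = (8.82×10^28 / (5.67×10⁻⁸ × 2.26×10^22))^(1/4).
T = (6.89×10^13)^(1/4) = 2880 K.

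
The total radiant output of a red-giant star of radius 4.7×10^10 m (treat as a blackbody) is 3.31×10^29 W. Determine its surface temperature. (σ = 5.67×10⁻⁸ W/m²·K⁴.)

A = 4πr² = 4π × (4.7×10^10)² = 2.78×10^22 m².
From P = σAT⁴, T = (P / σA)^(1/4) = (3.31×10^29 / (5.67×10⁻⁸ × 2.78×10^22))^(1/4).
T = (2.10×10^14)^(1/4) = 3810 K.

T ≈ 3810 K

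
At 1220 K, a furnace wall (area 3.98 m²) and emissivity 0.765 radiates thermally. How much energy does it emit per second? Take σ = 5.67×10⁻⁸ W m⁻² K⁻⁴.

P ≈ 3.82×10^5 W

Stefan–Boltzmann: P = εσAT⁴ = 0.765 × 5.67×10⁻⁸ × 3.98 × (1220)⁴ = 0.765 × 5.67×10⁻⁸ × 3.98 × 2.22×10^12.
P = 3.82×10^5 W.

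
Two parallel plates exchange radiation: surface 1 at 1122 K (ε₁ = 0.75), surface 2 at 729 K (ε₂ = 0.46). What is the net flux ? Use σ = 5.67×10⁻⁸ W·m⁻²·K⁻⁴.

For two large parallel gray plates, q = σ(T₁⁴ − T₂⁴) / (1/ε₁ + 1/ε₂ − 1).
1/ε₁ + 1/ε₂ − 1 = 1/0.75 + 1/0.46 − 1 = 2.507.
T₁⁴ − T₂⁴ = 1.58×10^12 − 2.82×10^11 = 1.30×10^12 K⁴.
q = 5.67×10⁻⁸ × 1.30×10^12 / 2.507 = 29500 W/m².

q ≈ 29500 W/m²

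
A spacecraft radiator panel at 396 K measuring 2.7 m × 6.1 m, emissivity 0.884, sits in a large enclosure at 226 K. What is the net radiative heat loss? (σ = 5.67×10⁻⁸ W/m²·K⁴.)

A = 2.7 × 6.1 = 16.5 m².
Q = εσA(T⁴ − T_s⁴). T⁴ − T_s⁴ = (396)⁴ − (226)⁴ = 2.46×10^10 − 2.61×10^9 = 2.20×10^10 K⁴.
Q = 0.884 × 5.67×10⁻⁸ × 16.5 × 2.20×10^10 = 18100 W.

Q ≈ 18100 W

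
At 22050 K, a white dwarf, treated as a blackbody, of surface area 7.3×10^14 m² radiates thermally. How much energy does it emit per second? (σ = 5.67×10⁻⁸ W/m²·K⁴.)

P ≈ 9.78×10^24 W

P = σAT⁴ = 5.67×10⁻⁸ × 7.30×10^14 × (22050)⁴ = 5.67×10⁻⁸ × 7.30×10^14 × 2.36×10^17.
P = 9.78×10^24 W.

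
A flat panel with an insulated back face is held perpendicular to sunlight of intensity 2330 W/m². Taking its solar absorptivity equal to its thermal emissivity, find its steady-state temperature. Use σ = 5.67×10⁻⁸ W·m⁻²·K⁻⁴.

Absorbed flux αS = emitted flux εσT⁴ (one radiating face); with α = ε, T = (S/σ)^(1/4).
T = (2330 / 5.67×10⁻⁸)^(1/4) = (4.11×10^10)^(1/4).
T = 450 K.

T ≈ 450 K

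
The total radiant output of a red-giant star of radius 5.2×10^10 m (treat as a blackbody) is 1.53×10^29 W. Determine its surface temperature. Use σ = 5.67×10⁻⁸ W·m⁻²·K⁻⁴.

A = 4πr² = 4π × (5.2×10^10)² = 3.40×10^22 m².
From P = σAT⁴, T = (P / σA)^(1/4) = (1.53×10^29 / (5.67×10⁻⁸ × 3.40×10^22))^(1/4).
T = (7.94×10^13)^(1/4) = 2990 K.

T ≈ 2990 K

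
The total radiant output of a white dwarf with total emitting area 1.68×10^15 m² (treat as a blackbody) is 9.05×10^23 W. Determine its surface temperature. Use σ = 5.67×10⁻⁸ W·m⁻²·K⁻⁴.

From P = σAT⁴, T = (P / σA)^(1/4) = (9.05×10^23 / (5.67×10⁻⁸ × 1.68×10^15))^(1/4).
T = (9.50×10^15)^(1/4) = 9870 K.

T ≈ 9870 K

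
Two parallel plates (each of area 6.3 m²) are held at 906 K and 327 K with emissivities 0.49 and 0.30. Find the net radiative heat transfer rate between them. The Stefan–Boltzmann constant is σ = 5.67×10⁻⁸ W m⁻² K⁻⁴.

Q ≈ 54100 W

For two large parallel gray plates, q = σ(T₁⁴ − T₂⁴) / (1/ε₁ + 1/ε₂ − 1).
1/ε₁ + 1/ε₂ − 1 = 1/0.49 + 1/0.30 − 1 = 4.374.
T₁⁴ − T₂⁴ = 6.74×10^11 − 1.14×10^10 = 6.62×10^11 K⁴.
q = 5.67×10⁻⁸ × 6.62×10^11 / 4.374 = 8590 W/m².
Q = q·A = 8590 × 6.3 = 54100 W.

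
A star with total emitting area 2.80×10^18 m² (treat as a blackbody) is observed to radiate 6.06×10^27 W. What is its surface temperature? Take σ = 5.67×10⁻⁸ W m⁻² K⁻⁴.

T ≈ 14000 K

From P = σAT⁴, T = (P / σA)^(1/4) = (6.06×10^27 / (5.67×10⁻⁸ × 2.80×10^18))^(1/4).
T = (3.82×10^16)^(1/4) = 14000 K.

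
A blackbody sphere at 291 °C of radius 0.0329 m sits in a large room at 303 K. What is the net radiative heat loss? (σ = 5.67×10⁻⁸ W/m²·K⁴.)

A = 4πr² = 4π × (0.0329)² = 0.0136 m².
Convert: 291 °C = 564 K.
Q = σA(T⁴ − T_s⁴). T⁴ − T_s⁴ = (564)⁴ − (303)⁴ = 1.01×10^11 − 8.43×10^9 = 9.28×10^10 K⁴.
Q = 5.67×10⁻⁸ × 0.0136 × 9.28×10^10 = 71.5 W.

Q ≈ 71.5 W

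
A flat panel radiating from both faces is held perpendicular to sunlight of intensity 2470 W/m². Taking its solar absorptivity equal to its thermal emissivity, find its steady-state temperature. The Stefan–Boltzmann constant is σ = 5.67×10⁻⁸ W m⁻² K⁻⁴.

T ≈ 384 K

Absorbed flux αS = emitted flux 2εσT⁴ per unit area; with α = ε this gives T = (S/2σ)^(1/4).
T = (2470 / (2 × 5.67×10⁻⁸))^(1/4) = (2.18×10^10)^(1/4).
T = 384 K.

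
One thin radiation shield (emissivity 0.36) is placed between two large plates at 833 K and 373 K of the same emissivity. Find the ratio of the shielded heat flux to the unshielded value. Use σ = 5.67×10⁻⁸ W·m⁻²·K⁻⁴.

ratio ≈ 0.500

With N identical shields there are N+1 = 2 gaps in series, each with the same radiative resistance, so the flux falls to 1/(N+1) of its unshielded value.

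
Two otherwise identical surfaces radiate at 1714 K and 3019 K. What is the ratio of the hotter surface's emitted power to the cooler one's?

ratio ≈ 9.63

P ∝ T⁴, so the ratio is (3019/1714)⁴ = (1.761)⁴ = 9.63.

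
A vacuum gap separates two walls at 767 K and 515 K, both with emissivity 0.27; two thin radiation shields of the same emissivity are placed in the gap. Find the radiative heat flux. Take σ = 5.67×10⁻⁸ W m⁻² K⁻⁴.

Each of the 3 gaps contributes resistance (2/ε − 1) = 2/0.27 − 1 = 6.407; total = 19.22.
q = σ(T₁⁴ − T₂⁴) / 19.22 = 5.67×10⁻⁸ × 2.76×10^11 / 19.22 = 813 W/m².

q ≈ 813 W/m²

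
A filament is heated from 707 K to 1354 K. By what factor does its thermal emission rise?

P ∝ T⁴, so the ratio is (1354/707)⁴ = (1.915)⁴ = 13.5.

ratio ≈ 13.5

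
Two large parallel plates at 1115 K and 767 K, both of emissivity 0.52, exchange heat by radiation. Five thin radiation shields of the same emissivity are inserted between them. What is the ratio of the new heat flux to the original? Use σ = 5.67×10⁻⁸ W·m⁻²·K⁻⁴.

With N identical shields there are N+1 = 6 gaps in series, each with the same radiative resistance, so the flux falls to 1/(N+1) of its unshielded value.

ratio ≈ 0.167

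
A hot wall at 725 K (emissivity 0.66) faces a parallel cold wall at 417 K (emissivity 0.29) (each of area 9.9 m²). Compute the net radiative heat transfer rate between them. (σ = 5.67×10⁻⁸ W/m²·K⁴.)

For two large parallel gray plates, q = σ(T₁⁴ − T₂⁴) / (1/ε₁ + 1/ε₂ − 1).
1/ε₁ + 1/ε₂ − 1 = 1/0.66 + 1/0.29 − 1 = 3.963.
T₁⁴ − T₂⁴ = 2.76×10^11 − 3.02×10^10 = 2.46×10^11 K⁴.
q = 5.67×10⁻⁸ × 2.46×10^11 / 3.963 = 3520 W/m².
Q = q·A = 3520 × 9.9 = 34800 W.

Q ≈ 34800 W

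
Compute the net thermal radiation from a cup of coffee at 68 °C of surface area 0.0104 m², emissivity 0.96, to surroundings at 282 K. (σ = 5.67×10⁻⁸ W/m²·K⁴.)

Convert: 68 °C = 341 K.
Q = εσA(T⁴ − T_s⁴). T⁴ − T_s⁴ = (341)⁴ − (282)⁴ = 1.35×10^10 − 6.32×10^9 = 7.20×10^9 K⁴.
Q = 0.96 × 5.67×10⁻⁸ × 0.0104 × 7.20×10^9 = 4.07 W.

Q ≈ 4.07 W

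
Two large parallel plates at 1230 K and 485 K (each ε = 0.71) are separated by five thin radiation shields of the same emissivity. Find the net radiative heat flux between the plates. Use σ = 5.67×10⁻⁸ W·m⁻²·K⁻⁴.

Each of the 6 gaps contributes resistance (2/ε − 1) = 2/0.71 − 1 = 1.817; total = 10.90.
q = σ(T₁⁴ − T₂⁴) / 10.90 = 5.67×10⁻⁸ × 2.23×10^12 / 10.90 = 11600 W/m².

q ≈ 11600 W/m²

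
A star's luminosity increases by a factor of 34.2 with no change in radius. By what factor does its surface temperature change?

P ∝ T⁴ ⇒ T ∝ P^(1/4), so T scales by (34.2)^(1/4) = 2.42.

factor ≈ 2.42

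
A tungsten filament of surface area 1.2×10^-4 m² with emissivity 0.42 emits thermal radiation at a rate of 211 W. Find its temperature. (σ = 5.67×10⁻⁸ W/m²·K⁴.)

T ≈ 2930 K

From P = εσAT⁴, T = (P / εσA)^(1/4) = (211 / (0.42 × 5.67×10⁻⁸ × 1.20×10^-4))^(1/4).
T = (7.38×10^13)^(1/4) = 2930 K.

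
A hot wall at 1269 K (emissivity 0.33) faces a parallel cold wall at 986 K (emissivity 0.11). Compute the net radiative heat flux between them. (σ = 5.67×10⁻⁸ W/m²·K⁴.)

q ≈ 8400 W/m²

For two large parallel gray plates, q = σ(T₁⁴ − T₂⁴) / (1/ε₁ + 1/ε₂ − 1).
1/ε₁ + 1/ε₂ − 1 = 1/0.33 + 1/0.11 − 1 = 11.12.
T₁⁴ − T₂⁴ = 2.59×10^12 − 9.45×10^11 = 1.65×10^12 K⁴.
q = 5.67×10⁻⁸ × 1.65×10^12 / 11.12 = 8400 W/m².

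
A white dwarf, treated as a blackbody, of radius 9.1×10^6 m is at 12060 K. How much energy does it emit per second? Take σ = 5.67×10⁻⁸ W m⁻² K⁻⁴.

P ≈ 1.25×10^24 W

A = 4πr² = 4π × (9.1×10^6)² = 1.04×10^15 m².
P = σAT⁴ = 5.67×10⁻⁸ × 1.04×10^15 × (12060)⁴ = 5.67×10⁻⁸ × 1.04×10^15 × 2.12×10^16.
P = 1.25×10^24 W.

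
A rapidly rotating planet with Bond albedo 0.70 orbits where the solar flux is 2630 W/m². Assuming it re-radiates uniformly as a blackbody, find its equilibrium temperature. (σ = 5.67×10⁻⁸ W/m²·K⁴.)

Power absorbed = (1−a)S·πR²; power emitted = 4πR²σT⁴. Equating and cancelling πR²:
T = ((1−a)S / 4σ)^(1/4) = (789 / (4 × 5.67×10⁻⁸))^(1/4) = (3.48×10^9)^(1/4).
T = 243 K.

T ≈ 243 K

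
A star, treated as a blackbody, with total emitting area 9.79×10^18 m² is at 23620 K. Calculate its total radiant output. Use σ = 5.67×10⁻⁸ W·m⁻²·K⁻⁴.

P = σAT⁴ = 5.67×10⁻⁸ × 9.79×10^18 × (23620)⁴ = 5.67×10⁻⁸ × 9.79×10^18 × 3.11×10^17.
P = 1.73×10^29 W.

P ≈ 1.73×10^29 W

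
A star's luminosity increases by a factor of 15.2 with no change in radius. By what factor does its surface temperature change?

P ∝ T⁴ ⇒ T ∝ P^(1/4), so T scales by (15.2)^(1/4) = 1.97.

factor ≈ 1.97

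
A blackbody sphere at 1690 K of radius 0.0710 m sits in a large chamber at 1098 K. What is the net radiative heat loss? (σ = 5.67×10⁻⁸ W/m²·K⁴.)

A = 4πr² = 4π × (0.0710)² = 0.0633 m².
Q = σA(T⁴ − T_s⁴). T⁴ − T_s⁴ = (1690)⁴ − (1098)⁴ = 8.16×10^12 − 1.45×10^12 = 6.70×10^12 K⁴.
Q = 5.67×10⁻⁸ × 0.0633 × 6.70×10^12 = 24100 W.

Q ≈ 24100 W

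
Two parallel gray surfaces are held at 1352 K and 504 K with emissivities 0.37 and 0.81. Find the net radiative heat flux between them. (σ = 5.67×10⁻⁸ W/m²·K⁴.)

q ≈ 63300 W/m²

For two large parallel gray plates, q = σ(T₁⁴ − T₂⁴) / (1/ε₁ + 1/ε₂ − 1).
1/ε₁ + 1/ε₂ − 1 = 1/0.37 + 1/0.81 − 1 = 2.937.
T₁⁴ − T₂⁴ = 3.34×10^12 − 6.45×10^10 = 3.28×10^12 K⁴.
q = 5.67×10⁻⁸ × 3.28×10^12 / 2.937 = 63300 W/m².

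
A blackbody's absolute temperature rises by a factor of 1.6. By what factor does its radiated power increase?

factor ≈ 6.55

P ∝ T⁴, so the power scales as (1.6)⁴ = 6.55.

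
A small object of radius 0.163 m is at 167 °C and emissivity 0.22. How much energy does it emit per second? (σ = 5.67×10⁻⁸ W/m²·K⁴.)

A = 4πr² = 4π × (0.163)² = 0.334 m².
167 °C = 440 K.
Stefan–Boltzmann: P = εσAT⁴ = 0.22 × 5.67×10⁻⁸ × 0.334 × (440)⁴ = 0.22 × 5.67×10⁻⁸ × 0.334 × 3.75×10^10.
P = 156 W.

P ≈ 156 W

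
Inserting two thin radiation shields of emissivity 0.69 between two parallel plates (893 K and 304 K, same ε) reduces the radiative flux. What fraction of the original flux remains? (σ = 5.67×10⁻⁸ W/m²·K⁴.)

With N identical shields there are N+1 = 3 gaps in series, each with the same radiative resistance, so the flux falls to 1/(N+1) of its unshielded value.

ratio ≈ 0.333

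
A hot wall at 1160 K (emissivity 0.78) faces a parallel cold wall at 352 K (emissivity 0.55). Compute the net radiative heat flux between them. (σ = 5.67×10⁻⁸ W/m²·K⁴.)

For two large parallel gray plates, q = σ(T₁⁴ − T₂⁴) / (1/ε₁ + 1/ε₂ − 1).
1/ε₁ + 1/ε₂ − 1 = 1/0.78 + 1/0.55 − 1 = 2.100.
T₁⁴ − T₂⁴ = 1.81×10^12 − 1.54×10^10 = 1.80×10^12 K⁴.
q = 5.67×10⁻⁸ × 1.80×10^12 / 2.100 = 48500 W/m².

q ≈ 48500 W/m²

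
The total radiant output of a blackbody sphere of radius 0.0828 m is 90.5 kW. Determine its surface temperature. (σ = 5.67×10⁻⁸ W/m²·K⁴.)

A = 4πr² = 4π × (0.0828)² = 0.0862 m².
From P = σAT⁴, T = (P / σA)^(1/4) = (90500 / (5.67×10⁻⁸ × 0.0862))^(1/4).
T = (1.85×10^13)^(1/4) = 2070 K.

T ≈ 2070 K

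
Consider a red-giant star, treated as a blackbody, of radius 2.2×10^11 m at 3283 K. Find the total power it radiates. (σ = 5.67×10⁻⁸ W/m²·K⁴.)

A = 4πr² = 4π × (2.2×10^11)² = 6.08×10^23 m².
P = σAT⁴ = 5.67×10⁻⁸ × 6.08×10^23 × (3283)⁴ = 5.67×10⁻⁸ × 6.08×10^23 × 1.16×10^14.
P = 4.01×10^30 W.

P ≈ 4.01×10^30 W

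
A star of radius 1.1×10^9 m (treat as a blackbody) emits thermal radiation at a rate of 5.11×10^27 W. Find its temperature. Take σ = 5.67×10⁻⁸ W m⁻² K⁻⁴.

T ≈ 8770 K

A = 4πr² = 4π × (1.1×10^9)² = 1.52×10^19 m².
From P = σAT⁴, T = (P / σA)^(1/4) = (5.11×10^27 / (5.67×10⁻⁸ × 1.52×10^19))^(1/4).
T = (5.93×10^15)^(1/4) = 8770 K.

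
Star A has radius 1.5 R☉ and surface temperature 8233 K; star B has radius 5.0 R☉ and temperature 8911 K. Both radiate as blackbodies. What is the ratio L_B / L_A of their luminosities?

L = 4πR²σT⁴ ∝ R²T⁴, so L_B/L_A = (5.0/1.5)² × (8911/8233)⁴ = 11.1 × 1.37 = 15.2.

L_B/L_A ≈ 15.2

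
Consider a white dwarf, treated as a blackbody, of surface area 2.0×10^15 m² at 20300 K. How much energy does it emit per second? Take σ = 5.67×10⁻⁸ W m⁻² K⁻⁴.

P ≈ 1.93×10^25 W

P = σAT⁴ = 5.67×10⁻⁸ × 2.00×10^15 × (20300)⁴ = 5.67×10⁻⁸ × 2.00×10^15 × 1.70×10^17.
P = 1.93×10^25 W.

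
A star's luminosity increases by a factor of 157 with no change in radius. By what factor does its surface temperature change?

P ∝ T⁴ ⇒ T ∝ P^(1/4), so T scales by (157)^(1/4) = 3.54.

factor ≈ 3.54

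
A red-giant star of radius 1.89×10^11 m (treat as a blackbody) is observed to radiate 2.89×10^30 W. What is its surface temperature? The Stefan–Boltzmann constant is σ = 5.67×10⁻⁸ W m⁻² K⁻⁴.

T ≈ 3260 K

A = 4πr² = 4π × (1.89×10^11)² = 4.49×10^23 m².
From P = σAT⁴, T = (P / σA)^(1/4) = (2.89×10^30 / (5.67×10⁻⁸ × 4.49×10^23))^(1/4).
T = (1.14×10^14)^(1/4) = 3260 K.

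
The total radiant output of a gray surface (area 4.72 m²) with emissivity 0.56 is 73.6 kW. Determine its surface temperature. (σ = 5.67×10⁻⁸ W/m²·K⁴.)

T ≈ 837 K

From P = εσAT⁴, T = (P / εσA)^(1/4) = (73600 / (0.56 × 5.67×10⁻⁸ × 4.72))^(1/4).
T = (4.91×10^11)^(1/4) = 837 K.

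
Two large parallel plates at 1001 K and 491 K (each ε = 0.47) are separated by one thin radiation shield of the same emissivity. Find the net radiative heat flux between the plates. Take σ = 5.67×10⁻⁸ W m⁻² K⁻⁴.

q ≈ 8240 W/m²

Each of the 2 gaps contributes resistance (2/ε − 1) = 2/0.47 − 1 = 3.255; total = 6.511.
q = σ(T₁⁴ − T₂⁴) / 6.511 = 5.67×10⁻⁸ × 9.46×10^11 / 6.511 = 8240 W/m².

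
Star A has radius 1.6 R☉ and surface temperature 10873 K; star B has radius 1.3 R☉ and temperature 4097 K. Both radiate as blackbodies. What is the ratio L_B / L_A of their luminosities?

L = 4πR²σT⁴ ∝ R²T⁴, so L_B/L_A = (1.3/1.6)² × (4097/10873)⁴ = 0.660 × 0.0202 = 0.0133.

L_B/L_A ≈ 0.0133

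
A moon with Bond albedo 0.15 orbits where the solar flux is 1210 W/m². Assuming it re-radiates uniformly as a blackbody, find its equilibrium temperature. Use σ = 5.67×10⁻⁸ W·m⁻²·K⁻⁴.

T ≈ 260 K

Power absorbed = (1−a)S·πR²; power emitted = 4πR²σT⁴. Equating and cancelling πR²:
T = ((1−a)S / 4σ)^(1/4) = (1030 / (4 × 5.67×10⁻⁸))^(1/4) = (4.53×10^9)^(1/4).
T = 260 K.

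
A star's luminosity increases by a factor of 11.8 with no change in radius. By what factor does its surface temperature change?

factor ≈ 1.85

P ∝ T⁴ ⇒ T ∝ P^(1/4), so T scales by (11.8)^(1/4) = 1.85.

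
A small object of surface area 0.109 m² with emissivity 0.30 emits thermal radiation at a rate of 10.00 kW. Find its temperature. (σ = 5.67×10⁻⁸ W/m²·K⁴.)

T ≈ 1520 K

From P = εσAT⁴, T = (P / εσA)^(1/4) = (10000 / (0.30 × 5.67×10⁻⁸ × 0.109))^(1/4).
T = (5.39×10^12)^(1/4) = 1520 K.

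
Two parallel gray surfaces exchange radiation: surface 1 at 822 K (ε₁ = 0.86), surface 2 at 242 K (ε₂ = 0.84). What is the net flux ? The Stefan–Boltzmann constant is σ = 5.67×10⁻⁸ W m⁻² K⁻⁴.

For two large parallel gray plates, q = σ(T₁⁴ − T₂⁴) / (1/ε₁ + 1/ε₂ − 1).
1/ε₁ + 1/ε₂ − 1 = 1/0.86 + 1/0.84 − 1 = 1.353.
T₁⁴ − T₂⁴ = 4.57×10^11 − 3.43×10^9 = 4.53×10^11 K⁴.
q = 5.67×10⁻⁸ × 4.53×10^11 / 1.353 = 19000 W/m².

q ≈ 19000 W/m²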